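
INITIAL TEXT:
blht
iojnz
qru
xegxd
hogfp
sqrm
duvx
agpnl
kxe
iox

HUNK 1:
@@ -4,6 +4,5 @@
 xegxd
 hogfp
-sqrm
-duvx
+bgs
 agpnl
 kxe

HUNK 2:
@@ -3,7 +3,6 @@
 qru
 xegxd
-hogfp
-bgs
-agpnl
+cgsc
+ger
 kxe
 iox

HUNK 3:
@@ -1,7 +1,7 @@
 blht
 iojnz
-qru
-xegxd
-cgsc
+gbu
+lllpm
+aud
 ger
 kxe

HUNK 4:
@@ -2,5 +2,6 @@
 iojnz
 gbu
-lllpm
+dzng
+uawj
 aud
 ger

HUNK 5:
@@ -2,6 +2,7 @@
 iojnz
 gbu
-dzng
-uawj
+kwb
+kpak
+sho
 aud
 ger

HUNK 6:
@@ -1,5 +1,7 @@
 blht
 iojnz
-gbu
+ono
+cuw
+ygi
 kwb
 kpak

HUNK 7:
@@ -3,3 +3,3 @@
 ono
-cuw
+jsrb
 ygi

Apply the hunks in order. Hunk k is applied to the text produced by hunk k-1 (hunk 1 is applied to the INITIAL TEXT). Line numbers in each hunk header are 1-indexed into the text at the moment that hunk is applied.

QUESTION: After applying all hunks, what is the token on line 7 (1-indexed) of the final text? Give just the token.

Hunk 1: at line 4 remove [sqrm,duvx] add [bgs] -> 9 lines: blht iojnz qru xegxd hogfp bgs agpnl kxe iox
Hunk 2: at line 3 remove [hogfp,bgs,agpnl] add [cgsc,ger] -> 8 lines: blht iojnz qru xegxd cgsc ger kxe iox
Hunk 3: at line 1 remove [qru,xegxd,cgsc] add [gbu,lllpm,aud] -> 8 lines: blht iojnz gbu lllpm aud ger kxe iox
Hunk 4: at line 2 remove [lllpm] add [dzng,uawj] -> 9 lines: blht iojnz gbu dzng uawj aud ger kxe iox
Hunk 5: at line 2 remove [dzng,uawj] add [kwb,kpak,sho] -> 10 lines: blht iojnz gbu kwb kpak sho aud ger kxe iox
Hunk 6: at line 1 remove [gbu] add [ono,cuw,ygi] -> 12 lines: blht iojnz ono cuw ygi kwb kpak sho aud ger kxe iox
Hunk 7: at line 3 remove [cuw] add [jsrb] -> 12 lines: blht iojnz ono jsrb ygi kwb kpak sho aud ger kxe iox
Final line 7: kpak

Answer: kpak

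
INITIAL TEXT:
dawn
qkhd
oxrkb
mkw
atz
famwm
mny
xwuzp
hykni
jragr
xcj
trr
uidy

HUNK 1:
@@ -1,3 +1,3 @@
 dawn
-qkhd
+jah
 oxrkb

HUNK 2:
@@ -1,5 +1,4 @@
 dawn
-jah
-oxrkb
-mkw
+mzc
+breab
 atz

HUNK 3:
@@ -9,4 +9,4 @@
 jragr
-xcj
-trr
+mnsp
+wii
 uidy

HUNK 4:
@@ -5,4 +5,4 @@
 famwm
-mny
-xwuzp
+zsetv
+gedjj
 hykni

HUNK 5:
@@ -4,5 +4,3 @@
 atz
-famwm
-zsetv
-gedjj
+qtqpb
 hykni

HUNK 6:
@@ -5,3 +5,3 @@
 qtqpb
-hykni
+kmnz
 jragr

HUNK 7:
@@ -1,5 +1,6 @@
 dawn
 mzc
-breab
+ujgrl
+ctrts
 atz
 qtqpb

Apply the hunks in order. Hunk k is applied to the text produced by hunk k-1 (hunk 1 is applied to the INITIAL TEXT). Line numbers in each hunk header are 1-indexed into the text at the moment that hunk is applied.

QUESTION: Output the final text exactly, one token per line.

Answer: dawn
mzc
ujgrl
ctrts
atz
qtqpb
kmnz
jragr
mnsp
wii
uidy

Derivation:
Hunk 1: at line 1 remove [qkhd] add [jah] -> 13 lines: dawn jah oxrkb mkw atz famwm mny xwuzp hykni jragr xcj trr uidy
Hunk 2: at line 1 remove [jah,oxrkb,mkw] add [mzc,breab] -> 12 lines: dawn mzc breab atz famwm mny xwuzp hykni jragr xcj trr uidy
Hunk 3: at line 9 remove [xcj,trr] add [mnsp,wii] -> 12 lines: dawn mzc breab atz famwm mny xwuzp hykni jragr mnsp wii uidy
Hunk 4: at line 5 remove [mny,xwuzp] add [zsetv,gedjj] -> 12 lines: dawn mzc breab atz famwm zsetv gedjj hykni jragr mnsp wii uidy
Hunk 5: at line 4 remove [famwm,zsetv,gedjj] add [qtqpb] -> 10 lines: dawn mzc breab atz qtqpb hykni jragr mnsp wii uidy
Hunk 6: at line 5 remove [hykni] add [kmnz] -> 10 lines: dawn mzc breab atz qtqpb kmnz jragr mnsp wii uidy
Hunk 7: at line 1 remove [breab] add [ujgrl,ctrts] -> 11 lines: dawn mzc ujgrl ctrts atz qtqpb kmnz jragr mnsp wii uidy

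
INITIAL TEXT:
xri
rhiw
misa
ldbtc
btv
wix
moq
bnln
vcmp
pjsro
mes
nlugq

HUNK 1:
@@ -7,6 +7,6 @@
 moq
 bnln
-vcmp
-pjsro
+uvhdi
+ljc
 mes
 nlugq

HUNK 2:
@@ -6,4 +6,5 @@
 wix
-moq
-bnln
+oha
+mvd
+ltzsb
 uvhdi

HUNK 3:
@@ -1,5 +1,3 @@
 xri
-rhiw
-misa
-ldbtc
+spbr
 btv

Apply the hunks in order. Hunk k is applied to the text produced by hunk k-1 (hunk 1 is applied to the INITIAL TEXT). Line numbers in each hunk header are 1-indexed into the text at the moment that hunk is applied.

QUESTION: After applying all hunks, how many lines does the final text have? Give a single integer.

Hunk 1: at line 7 remove [vcmp,pjsro] add [uvhdi,ljc] -> 12 lines: xri rhiw misa ldbtc btv wix moq bnln uvhdi ljc mes nlugq
Hunk 2: at line 6 remove [moq,bnln] add [oha,mvd,ltzsb] -> 13 lines: xri rhiw misa ldbtc btv wix oha mvd ltzsb uvhdi ljc mes nlugq
Hunk 3: at line 1 remove [rhiw,misa,ldbtc] add [spbr] -> 11 lines: xri spbr btv wix oha mvd ltzsb uvhdi ljc mes nlugq
Final line count: 11

Answer: 11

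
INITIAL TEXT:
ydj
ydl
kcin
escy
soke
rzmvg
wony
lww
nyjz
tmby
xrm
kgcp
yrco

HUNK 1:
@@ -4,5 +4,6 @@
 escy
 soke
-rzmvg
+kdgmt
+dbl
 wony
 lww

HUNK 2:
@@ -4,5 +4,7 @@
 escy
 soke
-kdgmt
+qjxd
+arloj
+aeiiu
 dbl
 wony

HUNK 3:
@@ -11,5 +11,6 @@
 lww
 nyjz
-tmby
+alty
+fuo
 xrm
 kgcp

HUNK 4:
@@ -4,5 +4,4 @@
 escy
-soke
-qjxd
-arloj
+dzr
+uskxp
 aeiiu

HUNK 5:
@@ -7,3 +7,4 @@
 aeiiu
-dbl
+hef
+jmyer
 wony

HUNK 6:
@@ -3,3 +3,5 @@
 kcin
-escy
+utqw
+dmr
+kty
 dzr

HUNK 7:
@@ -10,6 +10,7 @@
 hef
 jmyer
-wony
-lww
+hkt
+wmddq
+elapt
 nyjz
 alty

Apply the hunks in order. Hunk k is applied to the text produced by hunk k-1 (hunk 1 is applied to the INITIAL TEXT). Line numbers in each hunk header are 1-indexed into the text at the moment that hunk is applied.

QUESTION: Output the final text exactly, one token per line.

Hunk 1: at line 4 remove [rzmvg] add [kdgmt,dbl] -> 14 lines: ydj ydl kcin escy soke kdgmt dbl wony lww nyjz tmby xrm kgcp yrco
Hunk 2: at line 4 remove [kdgmt] add [qjxd,arloj,aeiiu] -> 16 lines: ydj ydl kcin escy soke qjxd arloj aeiiu dbl wony lww nyjz tmby xrm kgcp yrco
Hunk 3: at line 11 remove [tmby] add [alty,fuo] -> 17 lines: ydj ydl kcin escy soke qjxd arloj aeiiu dbl wony lww nyjz alty fuo xrm kgcp yrco
Hunk 4: at line 4 remove [soke,qjxd,arloj] add [dzr,uskxp] -> 16 lines: ydj ydl kcin escy dzr uskxp aeiiu dbl wony lww nyjz alty fuo xrm kgcp yrco
Hunk 5: at line 7 remove [dbl] add [hef,jmyer] -> 17 lines: ydj ydl kcin escy dzr uskxp aeiiu hef jmyer wony lww nyjz alty fuo xrm kgcp yrco
Hunk 6: at line 3 remove [escy] add [utqw,dmr,kty] -> 19 lines: ydj ydl kcin utqw dmr kty dzr uskxp aeiiu hef jmyer wony lww nyjz alty fuo xrm kgcp yrco
Hunk 7: at line 10 remove [wony,lww] add [hkt,wmddq,elapt] -> 20 lines: ydj ydl kcin utqw dmr kty dzr uskxp aeiiu hef jmyer hkt wmddq elapt nyjz alty fuo xrm kgcp yrco

Answer: ydj
ydl
kcin
utqw
dmr
kty
dzr
uskxp
aeiiu
hef
jmyer
hkt
wmddq
elapt
nyjz
alty
fuo
xrm
kgcp
yrco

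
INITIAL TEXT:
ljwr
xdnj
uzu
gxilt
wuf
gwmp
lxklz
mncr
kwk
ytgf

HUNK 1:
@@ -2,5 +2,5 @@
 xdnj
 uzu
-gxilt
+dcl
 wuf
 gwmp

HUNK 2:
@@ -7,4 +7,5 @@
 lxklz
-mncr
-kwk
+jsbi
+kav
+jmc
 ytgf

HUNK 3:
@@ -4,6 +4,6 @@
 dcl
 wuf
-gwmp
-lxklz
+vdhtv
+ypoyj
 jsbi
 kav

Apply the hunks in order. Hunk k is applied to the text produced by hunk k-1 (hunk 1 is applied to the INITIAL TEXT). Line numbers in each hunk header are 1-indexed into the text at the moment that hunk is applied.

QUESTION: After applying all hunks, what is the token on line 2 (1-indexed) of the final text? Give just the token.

Hunk 1: at line 2 remove [gxilt] add [dcl] -> 10 lines: ljwr xdnj uzu dcl wuf gwmp lxklz mncr kwk ytgf
Hunk 2: at line 7 remove [mncr,kwk] add [jsbi,kav,jmc] -> 11 lines: ljwr xdnj uzu dcl wuf gwmp lxklz jsbi kav jmc ytgf
Hunk 3: at line 4 remove [gwmp,lxklz] add [vdhtv,ypoyj] -> 11 lines: ljwr xdnj uzu dcl wuf vdhtv ypoyj jsbi kav jmc ytgf
Final line 2: xdnj

Answer: xdnj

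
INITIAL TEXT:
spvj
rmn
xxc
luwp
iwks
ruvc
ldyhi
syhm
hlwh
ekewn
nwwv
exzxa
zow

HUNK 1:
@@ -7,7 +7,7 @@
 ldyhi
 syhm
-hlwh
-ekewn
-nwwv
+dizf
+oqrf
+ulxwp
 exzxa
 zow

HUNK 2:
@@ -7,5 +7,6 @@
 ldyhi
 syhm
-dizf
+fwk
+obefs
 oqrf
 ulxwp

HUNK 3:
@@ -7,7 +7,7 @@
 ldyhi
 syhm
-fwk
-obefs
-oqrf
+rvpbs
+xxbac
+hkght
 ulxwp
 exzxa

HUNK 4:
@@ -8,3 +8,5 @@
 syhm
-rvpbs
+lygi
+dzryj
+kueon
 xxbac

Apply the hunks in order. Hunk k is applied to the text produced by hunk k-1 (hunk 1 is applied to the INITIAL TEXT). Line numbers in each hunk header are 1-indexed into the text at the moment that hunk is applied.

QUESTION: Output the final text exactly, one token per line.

Answer: spvj
rmn
xxc
luwp
iwks
ruvc
ldyhi
syhm
lygi
dzryj
kueon
xxbac
hkght
ulxwp
exzxa
zow

Derivation:
Hunk 1: at line 7 remove [hlwh,ekewn,nwwv] add [dizf,oqrf,ulxwp] -> 13 lines: spvj rmn xxc luwp iwks ruvc ldyhi syhm dizf oqrf ulxwp exzxa zow
Hunk 2: at line 7 remove [dizf] add [fwk,obefs] -> 14 lines: spvj rmn xxc luwp iwks ruvc ldyhi syhm fwk obefs oqrf ulxwp exzxa zow
Hunk 3: at line 7 remove [fwk,obefs,oqrf] add [rvpbs,xxbac,hkght] -> 14 lines: spvj rmn xxc luwp iwks ruvc ldyhi syhm rvpbs xxbac hkght ulxwp exzxa zow
Hunk 4: at line 8 remove [rvpbs] add [lygi,dzryj,kueon] -> 16 lines: spvj rmn xxc luwp iwks ruvc ldyhi syhm lygi dzryj kueon xxbac hkght ulxwp exzxa zow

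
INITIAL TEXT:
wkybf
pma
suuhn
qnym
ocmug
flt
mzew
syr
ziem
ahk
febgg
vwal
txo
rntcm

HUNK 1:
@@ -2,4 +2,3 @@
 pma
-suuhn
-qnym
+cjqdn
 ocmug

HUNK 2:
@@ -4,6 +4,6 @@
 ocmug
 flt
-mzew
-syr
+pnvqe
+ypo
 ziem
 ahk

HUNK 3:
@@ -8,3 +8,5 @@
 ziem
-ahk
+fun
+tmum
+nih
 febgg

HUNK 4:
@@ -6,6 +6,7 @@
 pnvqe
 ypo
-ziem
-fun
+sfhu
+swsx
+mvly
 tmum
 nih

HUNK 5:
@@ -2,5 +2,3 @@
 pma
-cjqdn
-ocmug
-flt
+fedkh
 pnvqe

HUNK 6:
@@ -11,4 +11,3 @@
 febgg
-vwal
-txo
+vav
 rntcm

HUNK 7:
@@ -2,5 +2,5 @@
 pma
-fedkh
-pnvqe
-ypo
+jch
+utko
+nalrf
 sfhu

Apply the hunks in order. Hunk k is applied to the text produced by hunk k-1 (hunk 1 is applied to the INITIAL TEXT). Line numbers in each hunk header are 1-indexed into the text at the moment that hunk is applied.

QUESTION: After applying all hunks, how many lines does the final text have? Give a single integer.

Answer: 13

Derivation:
Hunk 1: at line 2 remove [suuhn,qnym] add [cjqdn] -> 13 lines: wkybf pma cjqdn ocmug flt mzew syr ziem ahk febgg vwal txo rntcm
Hunk 2: at line 4 remove [mzew,syr] add [pnvqe,ypo] -> 13 lines: wkybf pma cjqdn ocmug flt pnvqe ypo ziem ahk febgg vwal txo rntcm
Hunk 3: at line 8 remove [ahk] add [fun,tmum,nih] -> 15 lines: wkybf pma cjqdn ocmug flt pnvqe ypo ziem fun tmum nih febgg vwal txo rntcm
Hunk 4: at line 6 remove [ziem,fun] add [sfhu,swsx,mvly] -> 16 lines: wkybf pma cjqdn ocmug flt pnvqe ypo sfhu swsx mvly tmum nih febgg vwal txo rntcm
Hunk 5: at line 2 remove [cjqdn,ocmug,flt] add [fedkh] -> 14 lines: wkybf pma fedkh pnvqe ypo sfhu swsx mvly tmum nih febgg vwal txo rntcm
Hunk 6: at line 11 remove [vwal,txo] add [vav] -> 13 lines: wkybf pma fedkh pnvqe ypo sfhu swsx mvly tmum nih febgg vav rntcm
Hunk 7: at line 2 remove [fedkh,pnvqe,ypo] add [jch,utko,nalrf] -> 13 lines: wkybf pma jch utko nalrf sfhu swsx mvly tmum nih febgg vav rntcm
Final line count: 13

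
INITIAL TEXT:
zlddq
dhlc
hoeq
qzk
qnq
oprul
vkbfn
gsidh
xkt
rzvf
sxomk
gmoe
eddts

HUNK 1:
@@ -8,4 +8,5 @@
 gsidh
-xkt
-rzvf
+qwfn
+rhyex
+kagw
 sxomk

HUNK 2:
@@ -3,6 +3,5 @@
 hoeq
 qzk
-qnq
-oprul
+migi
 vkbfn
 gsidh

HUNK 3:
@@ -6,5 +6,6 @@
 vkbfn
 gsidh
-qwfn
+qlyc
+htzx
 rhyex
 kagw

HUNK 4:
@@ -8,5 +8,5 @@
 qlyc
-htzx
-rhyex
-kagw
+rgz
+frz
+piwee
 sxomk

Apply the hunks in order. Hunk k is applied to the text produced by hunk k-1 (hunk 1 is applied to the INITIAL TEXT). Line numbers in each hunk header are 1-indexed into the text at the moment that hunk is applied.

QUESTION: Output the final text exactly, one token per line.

Hunk 1: at line 8 remove [xkt,rzvf] add [qwfn,rhyex,kagw] -> 14 lines: zlddq dhlc hoeq qzk qnq oprul vkbfn gsidh qwfn rhyex kagw sxomk gmoe eddts
Hunk 2: at line 3 remove [qnq,oprul] add [migi] -> 13 lines: zlddq dhlc hoeq qzk migi vkbfn gsidh qwfn rhyex kagw sxomk gmoe eddts
Hunk 3: at line 6 remove [qwfn] add [qlyc,htzx] -> 14 lines: zlddq dhlc hoeq qzk migi vkbfn gsidh qlyc htzx rhyex kagw sxomk gmoe eddts
Hunk 4: at line 8 remove [htzx,rhyex,kagw] add [rgz,frz,piwee] -> 14 lines: zlddq dhlc hoeq qzk migi vkbfn gsidh qlyc rgz frz piwee sxomk gmoe eddts

Answer: zlddq
dhlc
hoeq
qzk
migi
vkbfn
gsidh
qlyc
rgz
frz
piwee
sxomk
gmoe
eddts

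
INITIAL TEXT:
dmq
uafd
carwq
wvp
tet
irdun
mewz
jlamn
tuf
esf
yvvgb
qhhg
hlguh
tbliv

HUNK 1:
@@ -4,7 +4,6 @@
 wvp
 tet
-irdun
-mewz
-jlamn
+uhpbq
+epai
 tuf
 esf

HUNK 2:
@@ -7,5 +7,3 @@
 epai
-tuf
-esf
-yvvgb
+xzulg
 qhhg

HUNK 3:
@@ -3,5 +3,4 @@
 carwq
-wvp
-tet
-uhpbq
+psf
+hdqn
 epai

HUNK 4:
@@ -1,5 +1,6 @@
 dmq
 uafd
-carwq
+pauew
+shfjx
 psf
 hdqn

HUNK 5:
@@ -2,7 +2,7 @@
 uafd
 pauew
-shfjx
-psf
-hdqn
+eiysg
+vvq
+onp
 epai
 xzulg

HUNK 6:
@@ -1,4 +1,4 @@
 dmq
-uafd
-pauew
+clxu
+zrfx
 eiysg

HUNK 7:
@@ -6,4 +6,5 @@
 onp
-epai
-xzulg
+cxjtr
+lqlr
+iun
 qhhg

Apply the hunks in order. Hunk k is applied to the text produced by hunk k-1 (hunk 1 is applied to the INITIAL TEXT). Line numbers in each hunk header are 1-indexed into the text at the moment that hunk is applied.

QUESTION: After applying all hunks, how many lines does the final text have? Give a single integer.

Answer: 12

Derivation:
Hunk 1: at line 4 remove [irdun,mewz,jlamn] add [uhpbq,epai] -> 13 lines: dmq uafd carwq wvp tet uhpbq epai tuf esf yvvgb qhhg hlguh tbliv
Hunk 2: at line 7 remove [tuf,esf,yvvgb] add [xzulg] -> 11 lines: dmq uafd carwq wvp tet uhpbq epai xzulg qhhg hlguh tbliv
Hunk 3: at line 3 remove [wvp,tet,uhpbq] add [psf,hdqn] -> 10 lines: dmq uafd carwq psf hdqn epai xzulg qhhg hlguh tbliv
Hunk 4: at line 1 remove [carwq] add [pauew,shfjx] -> 11 lines: dmq uafd pauew shfjx psf hdqn epai xzulg qhhg hlguh tbliv
Hunk 5: at line 2 remove [shfjx,psf,hdqn] add [eiysg,vvq,onp] -> 11 lines: dmq uafd pauew eiysg vvq onp epai xzulg qhhg hlguh tbliv
Hunk 6: at line 1 remove [uafd,pauew] add [clxu,zrfx] -> 11 lines: dmq clxu zrfx eiysg vvq onp epai xzulg qhhg hlguh tbliv
Hunk 7: at line 6 remove [epai,xzulg] add [cxjtr,lqlr,iun] -> 12 lines: dmq clxu zrfx eiysg vvq onp cxjtr lqlr iun qhhg hlguh tbliv
Final line count: 12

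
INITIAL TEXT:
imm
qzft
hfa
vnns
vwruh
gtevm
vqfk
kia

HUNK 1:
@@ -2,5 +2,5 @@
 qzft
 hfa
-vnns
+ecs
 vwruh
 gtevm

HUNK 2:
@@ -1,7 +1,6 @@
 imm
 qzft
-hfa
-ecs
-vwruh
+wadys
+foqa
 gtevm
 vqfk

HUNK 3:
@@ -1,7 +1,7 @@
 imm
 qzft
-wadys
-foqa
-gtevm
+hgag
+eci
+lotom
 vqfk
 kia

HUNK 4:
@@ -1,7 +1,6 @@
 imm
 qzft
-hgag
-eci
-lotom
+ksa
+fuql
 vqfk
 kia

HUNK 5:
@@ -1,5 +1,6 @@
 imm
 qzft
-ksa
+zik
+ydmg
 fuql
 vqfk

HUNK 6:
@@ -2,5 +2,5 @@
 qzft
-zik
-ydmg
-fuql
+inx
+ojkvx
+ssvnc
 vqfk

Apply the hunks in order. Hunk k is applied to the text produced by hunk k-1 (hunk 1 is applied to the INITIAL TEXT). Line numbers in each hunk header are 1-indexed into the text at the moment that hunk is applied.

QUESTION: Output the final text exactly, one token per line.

Answer: imm
qzft
inx
ojkvx
ssvnc
vqfk
kia

Derivation:
Hunk 1: at line 2 remove [vnns] add [ecs] -> 8 lines: imm qzft hfa ecs vwruh gtevm vqfk kia
Hunk 2: at line 1 remove [hfa,ecs,vwruh] add [wadys,foqa] -> 7 lines: imm qzft wadys foqa gtevm vqfk kia
Hunk 3: at line 1 remove [wadys,foqa,gtevm] add [hgag,eci,lotom] -> 7 lines: imm qzft hgag eci lotom vqfk kia
Hunk 4: at line 1 remove [hgag,eci,lotom] add [ksa,fuql] -> 6 lines: imm qzft ksa fuql vqfk kia
Hunk 5: at line 1 remove [ksa] add [zik,ydmg] -> 7 lines: imm qzft zik ydmg fuql vqfk kia
Hunk 6: at line 2 remove [zik,ydmg,fuql] add [inx,ojkvx,ssvnc] -> 7 lines: imm qzft inx ojkvx ssvnc vqfk kia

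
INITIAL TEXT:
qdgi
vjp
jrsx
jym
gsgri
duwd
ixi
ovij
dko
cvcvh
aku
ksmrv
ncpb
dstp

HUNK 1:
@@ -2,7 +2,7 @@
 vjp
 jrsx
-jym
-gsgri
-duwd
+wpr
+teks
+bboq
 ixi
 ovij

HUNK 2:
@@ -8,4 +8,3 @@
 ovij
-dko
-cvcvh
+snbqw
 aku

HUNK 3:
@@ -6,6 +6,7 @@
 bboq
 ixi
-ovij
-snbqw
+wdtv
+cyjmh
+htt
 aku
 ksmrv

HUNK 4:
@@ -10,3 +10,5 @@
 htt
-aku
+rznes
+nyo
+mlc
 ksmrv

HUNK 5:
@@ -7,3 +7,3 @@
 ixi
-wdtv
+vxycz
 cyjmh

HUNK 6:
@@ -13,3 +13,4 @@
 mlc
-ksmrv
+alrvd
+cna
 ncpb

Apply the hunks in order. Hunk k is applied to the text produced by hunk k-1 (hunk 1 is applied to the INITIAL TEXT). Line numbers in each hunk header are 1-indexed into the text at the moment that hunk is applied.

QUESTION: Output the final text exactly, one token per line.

Answer: qdgi
vjp
jrsx
wpr
teks
bboq
ixi
vxycz
cyjmh
htt
rznes
nyo
mlc
alrvd
cna
ncpb
dstp

Derivation:
Hunk 1: at line 2 remove [jym,gsgri,duwd] add [wpr,teks,bboq] -> 14 lines: qdgi vjp jrsx wpr teks bboq ixi ovij dko cvcvh aku ksmrv ncpb dstp
Hunk 2: at line 8 remove [dko,cvcvh] add [snbqw] -> 13 lines: qdgi vjp jrsx wpr teks bboq ixi ovij snbqw aku ksmrv ncpb dstp
Hunk 3: at line 6 remove [ovij,snbqw] add [wdtv,cyjmh,htt] -> 14 lines: qdgi vjp jrsx wpr teks bboq ixi wdtv cyjmh htt aku ksmrv ncpb dstp
Hunk 4: at line 10 remove [aku] add [rznes,nyo,mlc] -> 16 lines: qdgi vjp jrsx wpr teks bboq ixi wdtv cyjmh htt rznes nyo mlc ksmrv ncpb dstp
Hunk 5: at line 7 remove [wdtv] add [vxycz] -> 16 lines: qdgi vjp jrsx wpr teks bboq ixi vxycz cyjmh htt rznes nyo mlc ksmrv ncpb dstp
Hunk 6: at line 13 remove [ksmrv] add [alrvd,cna] -> 17 lines: qdgi vjp jrsx wpr teks bboq ixi vxycz cyjmh htt rznes nyo mlc alrvd cna ncpb dstp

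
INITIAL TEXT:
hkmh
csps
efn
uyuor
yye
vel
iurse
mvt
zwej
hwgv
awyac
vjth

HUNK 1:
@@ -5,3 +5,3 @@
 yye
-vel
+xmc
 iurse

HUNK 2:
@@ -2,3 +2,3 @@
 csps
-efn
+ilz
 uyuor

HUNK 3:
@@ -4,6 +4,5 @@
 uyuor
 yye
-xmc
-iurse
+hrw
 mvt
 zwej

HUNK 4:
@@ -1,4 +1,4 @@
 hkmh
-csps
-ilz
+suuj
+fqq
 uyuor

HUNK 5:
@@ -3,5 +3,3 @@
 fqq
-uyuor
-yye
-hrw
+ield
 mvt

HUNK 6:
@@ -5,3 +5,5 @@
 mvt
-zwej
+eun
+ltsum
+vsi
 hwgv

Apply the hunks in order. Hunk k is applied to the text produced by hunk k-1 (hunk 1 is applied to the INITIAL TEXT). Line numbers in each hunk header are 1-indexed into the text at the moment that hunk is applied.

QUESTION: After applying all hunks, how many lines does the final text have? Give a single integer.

Answer: 11

Derivation:
Hunk 1: at line 5 remove [vel] add [xmc] -> 12 lines: hkmh csps efn uyuor yye xmc iurse mvt zwej hwgv awyac vjth
Hunk 2: at line 2 remove [efn] add [ilz] -> 12 lines: hkmh csps ilz uyuor yye xmc iurse mvt zwej hwgv awyac vjth
Hunk 3: at line 4 remove [xmc,iurse] add [hrw] -> 11 lines: hkmh csps ilz uyuor yye hrw mvt zwej hwgv awyac vjth
Hunk 4: at line 1 remove [csps,ilz] add [suuj,fqq] -> 11 lines: hkmh suuj fqq uyuor yye hrw mvt zwej hwgv awyac vjth
Hunk 5: at line 3 remove [uyuor,yye,hrw] add [ield] -> 9 lines: hkmh suuj fqq ield mvt zwej hwgv awyac vjth
Hunk 6: at line 5 remove [zwej] add [eun,ltsum,vsi] -> 11 lines: hkmh suuj fqq ield mvt eun ltsum vsi hwgv awyac vjth
Final line count: 11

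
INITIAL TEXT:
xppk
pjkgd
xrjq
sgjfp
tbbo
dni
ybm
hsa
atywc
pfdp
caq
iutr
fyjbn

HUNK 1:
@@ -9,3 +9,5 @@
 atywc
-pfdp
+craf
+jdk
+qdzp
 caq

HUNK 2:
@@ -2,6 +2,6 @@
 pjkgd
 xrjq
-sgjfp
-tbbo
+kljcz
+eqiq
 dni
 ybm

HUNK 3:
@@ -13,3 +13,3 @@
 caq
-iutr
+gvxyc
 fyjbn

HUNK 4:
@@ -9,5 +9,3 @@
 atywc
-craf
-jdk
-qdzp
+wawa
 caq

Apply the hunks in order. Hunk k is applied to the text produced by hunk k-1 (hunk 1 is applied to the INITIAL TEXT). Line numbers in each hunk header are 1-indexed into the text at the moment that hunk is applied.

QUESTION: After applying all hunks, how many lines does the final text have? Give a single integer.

Hunk 1: at line 9 remove [pfdp] add [craf,jdk,qdzp] -> 15 lines: xppk pjkgd xrjq sgjfp tbbo dni ybm hsa atywc craf jdk qdzp caq iutr fyjbn
Hunk 2: at line 2 remove [sgjfp,tbbo] add [kljcz,eqiq] -> 15 lines: xppk pjkgd xrjq kljcz eqiq dni ybm hsa atywc craf jdk qdzp caq iutr fyjbn
Hunk 3: at line 13 remove [iutr] add [gvxyc] -> 15 lines: xppk pjkgd xrjq kljcz eqiq dni ybm hsa atywc craf jdk qdzp caq gvxyc fyjbn
Hunk 4: at line 9 remove [craf,jdk,qdzp] add [wawa] -> 13 lines: xppk pjkgd xrjq kljcz eqiq dni ybm hsa atywc wawa caq gvxyc fyjbn
Final line count: 13

Answer: 13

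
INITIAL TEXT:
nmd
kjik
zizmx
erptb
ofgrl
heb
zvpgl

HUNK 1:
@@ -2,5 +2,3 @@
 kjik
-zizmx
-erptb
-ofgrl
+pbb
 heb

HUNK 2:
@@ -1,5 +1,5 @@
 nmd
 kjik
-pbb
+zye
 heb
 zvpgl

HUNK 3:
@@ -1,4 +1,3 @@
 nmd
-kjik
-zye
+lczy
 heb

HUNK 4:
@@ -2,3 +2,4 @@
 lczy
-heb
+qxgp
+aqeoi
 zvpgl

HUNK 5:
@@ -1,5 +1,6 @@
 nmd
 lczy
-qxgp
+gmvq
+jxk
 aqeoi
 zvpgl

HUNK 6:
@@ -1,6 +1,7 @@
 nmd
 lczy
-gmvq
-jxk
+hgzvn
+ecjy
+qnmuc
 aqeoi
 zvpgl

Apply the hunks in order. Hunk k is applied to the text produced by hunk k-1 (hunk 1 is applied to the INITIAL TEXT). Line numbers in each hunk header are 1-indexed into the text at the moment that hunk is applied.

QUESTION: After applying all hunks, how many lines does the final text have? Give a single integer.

Hunk 1: at line 2 remove [zizmx,erptb,ofgrl] add [pbb] -> 5 lines: nmd kjik pbb heb zvpgl
Hunk 2: at line 1 remove [pbb] add [zye] -> 5 lines: nmd kjik zye heb zvpgl
Hunk 3: at line 1 remove [kjik,zye] add [lczy] -> 4 lines: nmd lczy heb zvpgl
Hunk 4: at line 2 remove [heb] add [qxgp,aqeoi] -> 5 lines: nmd lczy qxgp aqeoi zvpgl
Hunk 5: at line 1 remove [qxgp] add [gmvq,jxk] -> 6 lines: nmd lczy gmvq jxk aqeoi zvpgl
Hunk 6: at line 1 remove [gmvq,jxk] add [hgzvn,ecjy,qnmuc] -> 7 lines: nmd lczy hgzvn ecjy qnmuc aqeoi zvpgl
Final line count: 7

Answer: 7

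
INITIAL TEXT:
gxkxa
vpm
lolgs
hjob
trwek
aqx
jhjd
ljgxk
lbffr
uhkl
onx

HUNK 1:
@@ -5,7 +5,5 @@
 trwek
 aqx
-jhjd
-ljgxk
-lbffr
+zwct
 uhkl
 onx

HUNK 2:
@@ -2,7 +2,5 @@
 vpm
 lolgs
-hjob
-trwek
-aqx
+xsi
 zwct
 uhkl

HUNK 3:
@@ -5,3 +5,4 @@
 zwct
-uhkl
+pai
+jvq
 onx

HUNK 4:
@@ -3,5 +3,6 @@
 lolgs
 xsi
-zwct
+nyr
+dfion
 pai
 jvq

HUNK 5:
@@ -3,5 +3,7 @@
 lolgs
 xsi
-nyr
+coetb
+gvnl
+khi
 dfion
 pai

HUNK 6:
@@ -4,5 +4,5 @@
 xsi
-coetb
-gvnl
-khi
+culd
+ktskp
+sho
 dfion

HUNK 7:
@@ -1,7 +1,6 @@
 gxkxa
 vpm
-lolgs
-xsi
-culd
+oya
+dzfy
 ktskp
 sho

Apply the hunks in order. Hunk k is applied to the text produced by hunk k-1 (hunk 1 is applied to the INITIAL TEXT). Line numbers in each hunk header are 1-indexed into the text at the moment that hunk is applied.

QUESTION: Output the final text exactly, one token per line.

Hunk 1: at line 5 remove [jhjd,ljgxk,lbffr] add [zwct] -> 9 lines: gxkxa vpm lolgs hjob trwek aqx zwct uhkl onx
Hunk 2: at line 2 remove [hjob,trwek,aqx] add [xsi] -> 7 lines: gxkxa vpm lolgs xsi zwct uhkl onx
Hunk 3: at line 5 remove [uhkl] add [pai,jvq] -> 8 lines: gxkxa vpm lolgs xsi zwct pai jvq onx
Hunk 4: at line 3 remove [zwct] add [nyr,dfion] -> 9 lines: gxkxa vpm lolgs xsi nyr dfion pai jvq onx
Hunk 5: at line 3 remove [nyr] add [coetb,gvnl,khi] -> 11 lines: gxkxa vpm lolgs xsi coetb gvnl khi dfion pai jvq onx
Hunk 6: at line 4 remove [coetb,gvnl,khi] add [culd,ktskp,sho] -> 11 lines: gxkxa vpm lolgs xsi culd ktskp sho dfion pai jvq onx
Hunk 7: at line 1 remove [lolgs,xsi,culd] add [oya,dzfy] -> 10 lines: gxkxa vpm oya dzfy ktskp sho dfion pai jvq onx

Answer: gxkxa
vpm
oya
dzfy
ktskp
sho
dfion
pai
jvq
onx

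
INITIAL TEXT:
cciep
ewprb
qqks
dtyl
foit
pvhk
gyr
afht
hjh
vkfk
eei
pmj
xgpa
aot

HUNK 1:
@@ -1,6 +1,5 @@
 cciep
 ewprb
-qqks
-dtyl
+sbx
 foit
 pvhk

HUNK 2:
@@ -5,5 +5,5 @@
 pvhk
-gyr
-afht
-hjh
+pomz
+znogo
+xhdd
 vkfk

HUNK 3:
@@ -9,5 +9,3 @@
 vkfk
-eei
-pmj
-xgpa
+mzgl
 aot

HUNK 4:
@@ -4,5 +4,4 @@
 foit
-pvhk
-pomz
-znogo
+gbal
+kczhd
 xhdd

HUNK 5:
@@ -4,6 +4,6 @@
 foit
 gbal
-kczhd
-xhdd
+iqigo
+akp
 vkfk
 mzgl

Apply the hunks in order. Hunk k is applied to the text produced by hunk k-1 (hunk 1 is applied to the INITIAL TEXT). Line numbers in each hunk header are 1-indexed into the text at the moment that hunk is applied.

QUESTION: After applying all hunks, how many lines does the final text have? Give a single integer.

Hunk 1: at line 1 remove [qqks,dtyl] add [sbx] -> 13 lines: cciep ewprb sbx foit pvhk gyr afht hjh vkfk eei pmj xgpa aot
Hunk 2: at line 5 remove [gyr,afht,hjh] add [pomz,znogo,xhdd] -> 13 lines: cciep ewprb sbx foit pvhk pomz znogo xhdd vkfk eei pmj xgpa aot
Hunk 3: at line 9 remove [eei,pmj,xgpa] add [mzgl] -> 11 lines: cciep ewprb sbx foit pvhk pomz znogo xhdd vkfk mzgl aot
Hunk 4: at line 4 remove [pvhk,pomz,znogo] add [gbal,kczhd] -> 10 lines: cciep ewprb sbx foit gbal kczhd xhdd vkfk mzgl aot
Hunk 5: at line 4 remove [kczhd,xhdd] add [iqigo,akp] -> 10 lines: cciep ewprb sbx foit gbal iqigo akp vkfk mzgl aot
Final line count: 10

Answer: 10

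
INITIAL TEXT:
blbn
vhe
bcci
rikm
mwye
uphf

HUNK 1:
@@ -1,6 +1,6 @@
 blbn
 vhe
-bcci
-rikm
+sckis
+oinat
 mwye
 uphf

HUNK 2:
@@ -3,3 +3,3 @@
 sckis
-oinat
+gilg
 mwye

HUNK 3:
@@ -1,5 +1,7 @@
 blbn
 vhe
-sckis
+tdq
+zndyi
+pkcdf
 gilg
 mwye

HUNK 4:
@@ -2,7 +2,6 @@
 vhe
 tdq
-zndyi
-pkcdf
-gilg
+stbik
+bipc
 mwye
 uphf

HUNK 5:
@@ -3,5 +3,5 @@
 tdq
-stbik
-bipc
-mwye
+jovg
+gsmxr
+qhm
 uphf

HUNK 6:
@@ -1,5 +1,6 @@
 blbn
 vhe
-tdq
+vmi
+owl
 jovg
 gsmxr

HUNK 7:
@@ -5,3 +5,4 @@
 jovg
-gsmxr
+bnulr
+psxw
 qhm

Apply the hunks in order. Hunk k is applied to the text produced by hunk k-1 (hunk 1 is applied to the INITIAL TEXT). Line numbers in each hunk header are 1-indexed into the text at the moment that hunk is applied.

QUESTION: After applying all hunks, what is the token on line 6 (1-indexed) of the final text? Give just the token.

Answer: bnulr

Derivation:
Hunk 1: at line 1 remove [bcci,rikm] add [sckis,oinat] -> 6 lines: blbn vhe sckis oinat mwye uphf
Hunk 2: at line 3 remove [oinat] add [gilg] -> 6 lines: blbn vhe sckis gilg mwye uphf
Hunk 3: at line 1 remove [sckis] add [tdq,zndyi,pkcdf] -> 8 lines: blbn vhe tdq zndyi pkcdf gilg mwye uphf
Hunk 4: at line 2 remove [zndyi,pkcdf,gilg] add [stbik,bipc] -> 7 lines: blbn vhe tdq stbik bipc mwye uphf
Hunk 5: at line 3 remove [stbik,bipc,mwye] add [jovg,gsmxr,qhm] -> 7 lines: blbn vhe tdq jovg gsmxr qhm uphf
Hunk 6: at line 1 remove [tdq] add [vmi,owl] -> 8 lines: blbn vhe vmi owl jovg gsmxr qhm uphf
Hunk 7: at line 5 remove [gsmxr] add [bnulr,psxw] -> 9 lines: blbn vhe vmi owl jovg bnulr psxw qhm uphf
Final line 6: bnulr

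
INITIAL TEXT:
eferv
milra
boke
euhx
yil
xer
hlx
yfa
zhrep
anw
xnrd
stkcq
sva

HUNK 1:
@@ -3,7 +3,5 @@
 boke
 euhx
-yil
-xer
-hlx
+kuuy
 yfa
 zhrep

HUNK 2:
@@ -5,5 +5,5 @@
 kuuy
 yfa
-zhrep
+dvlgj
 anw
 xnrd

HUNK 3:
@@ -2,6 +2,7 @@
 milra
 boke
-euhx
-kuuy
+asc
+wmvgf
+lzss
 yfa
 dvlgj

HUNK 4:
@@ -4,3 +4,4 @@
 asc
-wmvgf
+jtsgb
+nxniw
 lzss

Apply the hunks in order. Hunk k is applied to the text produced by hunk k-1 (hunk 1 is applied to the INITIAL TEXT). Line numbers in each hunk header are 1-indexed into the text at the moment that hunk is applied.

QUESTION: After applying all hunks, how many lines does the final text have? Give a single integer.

Answer: 13

Derivation:
Hunk 1: at line 3 remove [yil,xer,hlx] add [kuuy] -> 11 lines: eferv milra boke euhx kuuy yfa zhrep anw xnrd stkcq sva
Hunk 2: at line 5 remove [zhrep] add [dvlgj] -> 11 lines: eferv milra boke euhx kuuy yfa dvlgj anw xnrd stkcq sva
Hunk 3: at line 2 remove [euhx,kuuy] add [asc,wmvgf,lzss] -> 12 lines: eferv milra boke asc wmvgf lzss yfa dvlgj anw xnrd stkcq sva
Hunk 4: at line 4 remove [wmvgf] add [jtsgb,nxniw] -> 13 lines: eferv milra boke asc jtsgb nxniw lzss yfa dvlgj anw xnrd stkcq sva
Final line count: 13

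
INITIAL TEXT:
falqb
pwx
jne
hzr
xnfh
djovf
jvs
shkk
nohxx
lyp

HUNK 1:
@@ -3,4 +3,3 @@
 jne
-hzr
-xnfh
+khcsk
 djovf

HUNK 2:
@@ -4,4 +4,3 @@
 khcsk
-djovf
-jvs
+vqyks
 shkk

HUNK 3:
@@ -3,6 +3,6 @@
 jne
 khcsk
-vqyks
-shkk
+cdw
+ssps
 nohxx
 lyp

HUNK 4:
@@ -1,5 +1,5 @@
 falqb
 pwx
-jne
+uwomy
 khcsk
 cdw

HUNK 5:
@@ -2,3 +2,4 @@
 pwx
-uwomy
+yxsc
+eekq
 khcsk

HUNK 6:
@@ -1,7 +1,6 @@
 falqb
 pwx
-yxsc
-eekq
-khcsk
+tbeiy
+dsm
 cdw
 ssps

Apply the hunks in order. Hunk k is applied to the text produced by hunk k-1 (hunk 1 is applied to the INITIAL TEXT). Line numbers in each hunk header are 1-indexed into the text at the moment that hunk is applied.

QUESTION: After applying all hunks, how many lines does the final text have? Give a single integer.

Answer: 8

Derivation:
Hunk 1: at line 3 remove [hzr,xnfh] add [khcsk] -> 9 lines: falqb pwx jne khcsk djovf jvs shkk nohxx lyp
Hunk 2: at line 4 remove [djovf,jvs] add [vqyks] -> 8 lines: falqb pwx jne khcsk vqyks shkk nohxx lyp
Hunk 3: at line 3 remove [vqyks,shkk] add [cdw,ssps] -> 8 lines: falqb pwx jne khcsk cdw ssps nohxx lyp
Hunk 4: at line 1 remove [jne] add [uwomy] -> 8 lines: falqb pwx uwomy khcsk cdw ssps nohxx lyp
Hunk 5: at line 2 remove [uwomy] add [yxsc,eekq] -> 9 lines: falqb pwx yxsc eekq khcsk cdw ssps nohxx lyp
Hunk 6: at line 1 remove [yxsc,eekq,khcsk] add [tbeiy,dsm] -> 8 lines: falqb pwx tbeiy dsm cdw ssps nohxx lyp
Final line count: 8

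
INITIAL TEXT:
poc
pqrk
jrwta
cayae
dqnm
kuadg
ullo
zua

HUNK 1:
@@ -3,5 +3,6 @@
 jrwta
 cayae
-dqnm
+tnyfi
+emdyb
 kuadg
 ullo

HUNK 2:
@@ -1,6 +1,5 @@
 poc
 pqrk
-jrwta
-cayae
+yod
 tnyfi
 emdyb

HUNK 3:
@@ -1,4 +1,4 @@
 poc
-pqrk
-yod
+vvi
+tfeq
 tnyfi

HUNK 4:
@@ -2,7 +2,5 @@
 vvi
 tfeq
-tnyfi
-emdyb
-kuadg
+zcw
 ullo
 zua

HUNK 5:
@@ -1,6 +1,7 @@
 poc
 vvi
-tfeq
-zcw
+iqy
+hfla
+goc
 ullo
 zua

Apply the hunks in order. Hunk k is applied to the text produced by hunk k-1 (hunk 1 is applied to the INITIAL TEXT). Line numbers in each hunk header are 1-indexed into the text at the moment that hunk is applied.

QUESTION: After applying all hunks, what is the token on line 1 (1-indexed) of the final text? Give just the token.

Answer: poc

Derivation:
Hunk 1: at line 3 remove [dqnm] add [tnyfi,emdyb] -> 9 lines: poc pqrk jrwta cayae tnyfi emdyb kuadg ullo zua
Hunk 2: at line 1 remove [jrwta,cayae] add [yod] -> 8 lines: poc pqrk yod tnyfi emdyb kuadg ullo zua
Hunk 3: at line 1 remove [pqrk,yod] add [vvi,tfeq] -> 8 lines: poc vvi tfeq tnyfi emdyb kuadg ullo zua
Hunk 4: at line 2 remove [tnyfi,emdyb,kuadg] add [zcw] -> 6 lines: poc vvi tfeq zcw ullo zua
Hunk 5: at line 1 remove [tfeq,zcw] add [iqy,hfla,goc] -> 7 lines: poc vvi iqy hfla goc ullo zua
Final line 1: poc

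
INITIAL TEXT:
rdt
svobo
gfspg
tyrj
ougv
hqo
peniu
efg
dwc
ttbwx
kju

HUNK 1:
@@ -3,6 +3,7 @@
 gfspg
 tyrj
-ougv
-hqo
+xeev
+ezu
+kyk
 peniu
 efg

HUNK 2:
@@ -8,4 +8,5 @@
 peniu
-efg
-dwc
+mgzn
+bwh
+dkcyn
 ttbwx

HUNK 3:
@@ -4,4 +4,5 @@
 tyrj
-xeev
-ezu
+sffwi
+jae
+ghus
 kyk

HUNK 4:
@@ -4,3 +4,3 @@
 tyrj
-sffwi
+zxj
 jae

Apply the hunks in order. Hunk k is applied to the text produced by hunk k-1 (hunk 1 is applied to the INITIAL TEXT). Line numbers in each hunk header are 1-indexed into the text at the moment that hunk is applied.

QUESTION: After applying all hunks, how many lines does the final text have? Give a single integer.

Answer: 14

Derivation:
Hunk 1: at line 3 remove [ougv,hqo] add [xeev,ezu,kyk] -> 12 lines: rdt svobo gfspg tyrj xeev ezu kyk peniu efg dwc ttbwx kju
Hunk 2: at line 8 remove [efg,dwc] add [mgzn,bwh,dkcyn] -> 13 lines: rdt svobo gfspg tyrj xeev ezu kyk peniu mgzn bwh dkcyn ttbwx kju
Hunk 3: at line 4 remove [xeev,ezu] add [sffwi,jae,ghus] -> 14 lines: rdt svobo gfspg tyrj sffwi jae ghus kyk peniu mgzn bwh dkcyn ttbwx kju
Hunk 4: at line 4 remove [sffwi] add [zxj] -> 14 lines: rdt svobo gfspg tyrj zxj jae ghus kyk peniu mgzn bwh dkcyn ttbwx kju
Final line count: 14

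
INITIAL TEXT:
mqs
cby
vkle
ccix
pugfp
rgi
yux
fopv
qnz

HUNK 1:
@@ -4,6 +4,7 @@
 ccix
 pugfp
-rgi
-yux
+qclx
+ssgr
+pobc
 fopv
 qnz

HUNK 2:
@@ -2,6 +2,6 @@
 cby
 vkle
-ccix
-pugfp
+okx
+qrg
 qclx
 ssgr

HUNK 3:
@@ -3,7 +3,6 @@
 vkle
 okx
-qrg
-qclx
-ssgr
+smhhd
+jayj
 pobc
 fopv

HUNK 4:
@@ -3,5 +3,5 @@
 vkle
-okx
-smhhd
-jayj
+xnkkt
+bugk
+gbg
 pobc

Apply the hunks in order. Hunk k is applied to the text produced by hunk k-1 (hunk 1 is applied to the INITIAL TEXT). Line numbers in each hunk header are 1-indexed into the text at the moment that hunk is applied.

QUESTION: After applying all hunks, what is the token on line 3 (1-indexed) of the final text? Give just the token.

Answer: vkle

Derivation:
Hunk 1: at line 4 remove [rgi,yux] add [qclx,ssgr,pobc] -> 10 lines: mqs cby vkle ccix pugfp qclx ssgr pobc fopv qnz
Hunk 2: at line 2 remove [ccix,pugfp] add [okx,qrg] -> 10 lines: mqs cby vkle okx qrg qclx ssgr pobc fopv qnz
Hunk 3: at line 3 remove [qrg,qclx,ssgr] add [smhhd,jayj] -> 9 lines: mqs cby vkle okx smhhd jayj pobc fopv qnz
Hunk 4: at line 3 remove [okx,smhhd,jayj] add [xnkkt,bugk,gbg] -> 9 lines: mqs cby vkle xnkkt bugk gbg pobc fopv qnz
Final line 3: vkle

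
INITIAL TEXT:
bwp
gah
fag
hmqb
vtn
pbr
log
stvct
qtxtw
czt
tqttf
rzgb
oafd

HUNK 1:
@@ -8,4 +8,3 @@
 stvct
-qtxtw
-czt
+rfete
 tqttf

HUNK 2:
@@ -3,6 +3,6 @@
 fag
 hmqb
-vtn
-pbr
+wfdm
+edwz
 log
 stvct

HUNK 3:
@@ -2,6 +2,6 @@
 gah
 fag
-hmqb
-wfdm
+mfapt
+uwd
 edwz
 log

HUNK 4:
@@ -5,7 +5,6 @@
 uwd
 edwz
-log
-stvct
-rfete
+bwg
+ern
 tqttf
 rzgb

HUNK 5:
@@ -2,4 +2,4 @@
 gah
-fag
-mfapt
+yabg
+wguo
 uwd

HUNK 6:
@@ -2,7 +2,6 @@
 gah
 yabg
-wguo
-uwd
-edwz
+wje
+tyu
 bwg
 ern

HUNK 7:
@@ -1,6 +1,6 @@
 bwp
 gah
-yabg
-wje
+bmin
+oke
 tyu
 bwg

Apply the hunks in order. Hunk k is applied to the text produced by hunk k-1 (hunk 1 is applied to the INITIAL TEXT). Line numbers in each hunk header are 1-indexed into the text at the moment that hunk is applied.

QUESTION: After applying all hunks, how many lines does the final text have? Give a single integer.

Answer: 10

Derivation:
Hunk 1: at line 8 remove [qtxtw,czt] add [rfete] -> 12 lines: bwp gah fag hmqb vtn pbr log stvct rfete tqttf rzgb oafd
Hunk 2: at line 3 remove [vtn,pbr] add [wfdm,edwz] -> 12 lines: bwp gah fag hmqb wfdm edwz log stvct rfete tqttf rzgb oafd
Hunk 3: at line 2 remove [hmqb,wfdm] add [mfapt,uwd] -> 12 lines: bwp gah fag mfapt uwd edwz log stvct rfete tqttf rzgb oafd
Hunk 4: at line 5 remove [log,stvct,rfete] add [bwg,ern] -> 11 lines: bwp gah fag mfapt uwd edwz bwg ern tqttf rzgb oafd
Hunk 5: at line 2 remove [fag,mfapt] add [yabg,wguo] -> 11 lines: bwp gah yabg wguo uwd edwz bwg ern tqttf rzgb oafd
Hunk 6: at line 2 remove [wguo,uwd,edwz] add [wje,tyu] -> 10 lines: bwp gah yabg wje tyu bwg ern tqttf rzgb oafd
Hunk 7: at line 1 remove [yabg,wje] add [bmin,oke] -> 10 lines: bwp gah bmin oke tyu bwg ern tqttf rzgb oafd
Final line count: 10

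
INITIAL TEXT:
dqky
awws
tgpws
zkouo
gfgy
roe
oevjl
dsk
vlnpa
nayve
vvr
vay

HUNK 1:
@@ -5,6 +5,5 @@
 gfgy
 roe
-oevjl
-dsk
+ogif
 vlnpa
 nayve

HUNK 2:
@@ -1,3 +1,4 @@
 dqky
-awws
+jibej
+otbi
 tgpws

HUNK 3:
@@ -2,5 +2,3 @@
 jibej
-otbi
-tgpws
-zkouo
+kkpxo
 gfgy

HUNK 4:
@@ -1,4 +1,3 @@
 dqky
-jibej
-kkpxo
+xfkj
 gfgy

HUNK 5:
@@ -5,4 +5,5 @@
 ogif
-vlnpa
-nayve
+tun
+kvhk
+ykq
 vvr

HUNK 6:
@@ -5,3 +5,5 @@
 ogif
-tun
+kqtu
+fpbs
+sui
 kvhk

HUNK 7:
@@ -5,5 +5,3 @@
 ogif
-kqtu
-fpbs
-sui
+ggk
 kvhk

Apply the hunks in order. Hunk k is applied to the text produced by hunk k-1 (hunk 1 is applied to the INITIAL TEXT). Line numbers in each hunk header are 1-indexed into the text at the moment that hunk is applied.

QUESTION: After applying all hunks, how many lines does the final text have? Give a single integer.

Answer: 10

Derivation:
Hunk 1: at line 5 remove [oevjl,dsk] add [ogif] -> 11 lines: dqky awws tgpws zkouo gfgy roe ogif vlnpa nayve vvr vay
Hunk 2: at line 1 remove [awws] add [jibej,otbi] -> 12 lines: dqky jibej otbi tgpws zkouo gfgy roe ogif vlnpa nayve vvr vay
Hunk 3: at line 2 remove [otbi,tgpws,zkouo] add [kkpxo] -> 10 lines: dqky jibej kkpxo gfgy roe ogif vlnpa nayve vvr vay
Hunk 4: at line 1 remove [jibej,kkpxo] add [xfkj] -> 9 lines: dqky xfkj gfgy roe ogif vlnpa nayve vvr vay
Hunk 5: at line 5 remove [vlnpa,nayve] add [tun,kvhk,ykq] -> 10 lines: dqky xfkj gfgy roe ogif tun kvhk ykq vvr vay
Hunk 6: at line 5 remove [tun] add [kqtu,fpbs,sui] -> 12 lines: dqky xfkj gfgy roe ogif kqtu fpbs sui kvhk ykq vvr vay
Hunk 7: at line 5 remove [kqtu,fpbs,sui] add [ggk] -> 10 lines: dqky xfkj gfgy roe ogif ggk kvhk ykq vvr vay
Final line count: 10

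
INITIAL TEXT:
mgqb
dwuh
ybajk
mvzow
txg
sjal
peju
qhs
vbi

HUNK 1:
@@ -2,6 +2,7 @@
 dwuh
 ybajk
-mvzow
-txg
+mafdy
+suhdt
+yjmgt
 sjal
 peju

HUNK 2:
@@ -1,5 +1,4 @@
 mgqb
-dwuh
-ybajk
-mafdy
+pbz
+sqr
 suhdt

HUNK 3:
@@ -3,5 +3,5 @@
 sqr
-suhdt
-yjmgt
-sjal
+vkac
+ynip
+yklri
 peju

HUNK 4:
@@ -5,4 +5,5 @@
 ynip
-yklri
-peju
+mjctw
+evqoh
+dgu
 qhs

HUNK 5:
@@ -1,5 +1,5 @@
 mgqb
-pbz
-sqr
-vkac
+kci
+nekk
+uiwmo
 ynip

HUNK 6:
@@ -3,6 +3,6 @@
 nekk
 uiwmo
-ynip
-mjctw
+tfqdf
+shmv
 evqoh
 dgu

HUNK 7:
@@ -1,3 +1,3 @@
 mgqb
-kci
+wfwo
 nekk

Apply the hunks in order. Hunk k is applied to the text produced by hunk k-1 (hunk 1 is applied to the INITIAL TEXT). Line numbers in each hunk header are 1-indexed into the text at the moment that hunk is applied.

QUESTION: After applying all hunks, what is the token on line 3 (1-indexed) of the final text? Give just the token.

Answer: nekk

Derivation:
Hunk 1: at line 2 remove [mvzow,txg] add [mafdy,suhdt,yjmgt] -> 10 lines: mgqb dwuh ybajk mafdy suhdt yjmgt sjal peju qhs vbi
Hunk 2: at line 1 remove [dwuh,ybajk,mafdy] add [pbz,sqr] -> 9 lines: mgqb pbz sqr suhdt yjmgt sjal peju qhs vbi
Hunk 3: at line 3 remove [suhdt,yjmgt,sjal] add [vkac,ynip,yklri] -> 9 lines: mgqb pbz sqr vkac ynip yklri peju qhs vbi
Hunk 4: at line 5 remove [yklri,peju] add [mjctw,evqoh,dgu] -> 10 lines: mgqb pbz sqr vkac ynip mjctw evqoh dgu qhs vbi
Hunk 5: at line 1 remove [pbz,sqr,vkac] add [kci,nekk,uiwmo] -> 10 lines: mgqb kci nekk uiwmo ynip mjctw evqoh dgu qhs vbi
Hunk 6: at line 3 remove [ynip,mjctw] add [tfqdf,shmv] -> 10 lines: mgqb kci nekk uiwmo tfqdf shmv evqoh dgu qhs vbi
Hunk 7: at line 1 remove [kci] add [wfwo] -> 10 lines: mgqb wfwo nekk uiwmo tfqdf shmv evqoh dgu qhs vbi
Final line 3: nekk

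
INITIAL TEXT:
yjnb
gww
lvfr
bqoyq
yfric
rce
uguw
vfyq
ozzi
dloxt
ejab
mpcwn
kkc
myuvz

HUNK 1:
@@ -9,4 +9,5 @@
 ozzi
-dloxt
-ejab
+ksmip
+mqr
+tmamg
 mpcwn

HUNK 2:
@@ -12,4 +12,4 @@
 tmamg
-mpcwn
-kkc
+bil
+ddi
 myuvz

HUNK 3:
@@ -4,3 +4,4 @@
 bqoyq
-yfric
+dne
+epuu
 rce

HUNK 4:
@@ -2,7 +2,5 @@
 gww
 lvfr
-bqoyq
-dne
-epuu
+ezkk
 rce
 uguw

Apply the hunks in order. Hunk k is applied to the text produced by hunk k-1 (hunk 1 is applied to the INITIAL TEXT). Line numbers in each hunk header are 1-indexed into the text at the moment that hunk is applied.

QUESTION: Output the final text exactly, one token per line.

Hunk 1: at line 9 remove [dloxt,ejab] add [ksmip,mqr,tmamg] -> 15 lines: yjnb gww lvfr bqoyq yfric rce uguw vfyq ozzi ksmip mqr tmamg mpcwn kkc myuvz
Hunk 2: at line 12 remove [mpcwn,kkc] add [bil,ddi] -> 15 lines: yjnb gww lvfr bqoyq yfric rce uguw vfyq ozzi ksmip mqr tmamg bil ddi myuvz
Hunk 3: at line 4 remove [yfric] add [dne,epuu] -> 16 lines: yjnb gww lvfr bqoyq dne epuu rce uguw vfyq ozzi ksmip mqr tmamg bil ddi myuvz
Hunk 4: at line 2 remove [bqoyq,dne,epuu] add [ezkk] -> 14 lines: yjnb gww lvfr ezkk rce uguw vfyq ozzi ksmip mqr tmamg bil ddi myuvz

Answer: yjnb
gww
lvfr
ezkk
rce
uguw
vfyq
ozzi
ksmip
mqr
tmamg
bil
ddi
myuvz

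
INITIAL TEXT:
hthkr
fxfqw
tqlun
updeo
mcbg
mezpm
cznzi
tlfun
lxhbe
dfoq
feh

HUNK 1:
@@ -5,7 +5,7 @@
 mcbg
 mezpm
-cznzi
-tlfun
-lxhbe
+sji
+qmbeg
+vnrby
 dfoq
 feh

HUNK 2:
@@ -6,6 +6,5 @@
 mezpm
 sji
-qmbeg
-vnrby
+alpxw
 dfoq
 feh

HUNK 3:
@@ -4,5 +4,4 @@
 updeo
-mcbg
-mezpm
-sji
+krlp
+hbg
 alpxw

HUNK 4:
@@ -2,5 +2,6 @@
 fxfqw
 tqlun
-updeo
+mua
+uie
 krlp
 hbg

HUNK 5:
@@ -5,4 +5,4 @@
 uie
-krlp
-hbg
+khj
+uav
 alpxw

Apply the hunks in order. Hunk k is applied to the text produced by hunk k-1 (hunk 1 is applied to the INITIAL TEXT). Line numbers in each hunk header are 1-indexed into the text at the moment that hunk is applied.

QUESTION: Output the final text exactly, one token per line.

Hunk 1: at line 5 remove [cznzi,tlfun,lxhbe] add [sji,qmbeg,vnrby] -> 11 lines: hthkr fxfqw tqlun updeo mcbg mezpm sji qmbeg vnrby dfoq feh
Hunk 2: at line 6 remove [qmbeg,vnrby] add [alpxw] -> 10 lines: hthkr fxfqw tqlun updeo mcbg mezpm sji alpxw dfoq feh
Hunk 3: at line 4 remove [mcbg,mezpm,sji] add [krlp,hbg] -> 9 lines: hthkr fxfqw tqlun updeo krlp hbg alpxw dfoq feh
Hunk 4: at line 2 remove [updeo] add [mua,uie] -> 10 lines: hthkr fxfqw tqlun mua uie krlp hbg alpxw dfoq feh
Hunk 5: at line 5 remove [krlp,hbg] add [khj,uav] -> 10 lines: hthkr fxfqw tqlun mua uie khj uav alpxw dfoq feh

Answer: hthkr
fxfqw
tqlun
mua
uie
khj
uav
alpxw
dfoq
feh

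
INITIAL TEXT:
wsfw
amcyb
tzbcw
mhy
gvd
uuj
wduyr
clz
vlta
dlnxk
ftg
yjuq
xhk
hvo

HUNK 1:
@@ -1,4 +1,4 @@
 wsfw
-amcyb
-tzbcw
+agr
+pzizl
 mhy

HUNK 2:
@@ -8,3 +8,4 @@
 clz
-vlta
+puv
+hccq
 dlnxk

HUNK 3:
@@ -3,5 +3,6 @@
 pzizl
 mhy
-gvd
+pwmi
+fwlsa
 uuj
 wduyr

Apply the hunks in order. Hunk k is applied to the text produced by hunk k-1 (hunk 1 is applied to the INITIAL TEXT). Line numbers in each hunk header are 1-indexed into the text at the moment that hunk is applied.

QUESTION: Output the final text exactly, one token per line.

Hunk 1: at line 1 remove [amcyb,tzbcw] add [agr,pzizl] -> 14 lines: wsfw agr pzizl mhy gvd uuj wduyr clz vlta dlnxk ftg yjuq xhk hvo
Hunk 2: at line 8 remove [vlta] add [puv,hccq] -> 15 lines: wsfw agr pzizl mhy gvd uuj wduyr clz puv hccq dlnxk ftg yjuq xhk hvo
Hunk 3: at line 3 remove [gvd] add [pwmi,fwlsa] -> 16 lines: wsfw agr pzizl mhy pwmi fwlsa uuj wduyr clz puv hccq dlnxk ftg yjuq xhk hvo

Answer: wsfw
agr
pzizl
mhy
pwmi
fwlsa
uuj
wduyr
clz
puv
hccq
dlnxk
ftg
yjuq
xhk
hvo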